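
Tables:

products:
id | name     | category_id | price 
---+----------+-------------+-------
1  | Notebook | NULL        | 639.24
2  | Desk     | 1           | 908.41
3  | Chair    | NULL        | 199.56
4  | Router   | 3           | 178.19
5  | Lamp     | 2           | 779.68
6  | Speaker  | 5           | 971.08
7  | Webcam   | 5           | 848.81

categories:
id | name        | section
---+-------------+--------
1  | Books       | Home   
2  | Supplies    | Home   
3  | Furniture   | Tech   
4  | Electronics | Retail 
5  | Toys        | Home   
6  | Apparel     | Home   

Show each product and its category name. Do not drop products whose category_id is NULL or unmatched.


LEFT JOIN keeps every row from products (the left table); where category_id has no match in categories, the category columns become NULL. Walk through each product:
  - product 1 (Notebook): category_id=NULL, no match -> kept with NULL
  - product 2 (Desk): category_id=1 -> matches Books
  - product 3 (Chair): category_id=NULL, no match -> kept with NULL
  - product 4 (Router): category_id=3 -> matches Furniture
  - product 5 (Lamp): category_id=2 -> matches Supplies
  - product 6 (Speaker): category_id=5 -> matches Toys
  - product 7 (Webcam): category_id=5 -> matches Toys
All 7 rows appear; 2 have NULL category.

SQL:
SELECT a.name, b.name AS category
FROM products a
LEFT JOIN categories b ON a.category_id = b.id

Result:
name     | category 
---------+----------
Notebook | NULL     
Desk     | Books    
Chair    | NULL     
Router   | Furniture
Lamp     | Supplies 
Speaker  | Toys     
Webcam   | Toys     


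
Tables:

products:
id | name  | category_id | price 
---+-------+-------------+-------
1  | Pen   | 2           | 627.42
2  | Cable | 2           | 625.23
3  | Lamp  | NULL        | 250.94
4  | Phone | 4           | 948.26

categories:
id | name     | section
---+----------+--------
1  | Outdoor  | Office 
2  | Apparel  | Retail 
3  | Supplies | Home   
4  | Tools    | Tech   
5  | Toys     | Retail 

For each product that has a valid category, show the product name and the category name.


INNER JOIN keeps only products rows whose category_id matches an id in categories. Walk through each product:
  - product 1 (Pen): category_id=2 -> matches Apparel
  - product 2 (Cable): category_id=2 -> matches Apparel
  - product 3 (Lamp): category_id=NULL, no match -> dropped
  - product 4 (Phone): category_id=4 -> matches Tools
So 1 of 4 rows is dropped.

SQL:
SELECT a.name, b.name AS category
FROM products a
INNER JOIN categories b ON a.category_id = b.id

Result:
name  | category
------+---------
Pen   | Apparel 
Cable | Apparel 
Phone | Tools   


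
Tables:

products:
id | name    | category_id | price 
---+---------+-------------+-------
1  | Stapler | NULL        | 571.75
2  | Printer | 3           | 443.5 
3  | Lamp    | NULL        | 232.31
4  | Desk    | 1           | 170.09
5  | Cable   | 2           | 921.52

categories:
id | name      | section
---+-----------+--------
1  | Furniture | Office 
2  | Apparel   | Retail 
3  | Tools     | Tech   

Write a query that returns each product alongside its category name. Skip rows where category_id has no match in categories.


INNER JOIN keeps only products rows whose category_id matches an id in categories. Walk through each product:
  - product 1 (Stapler): category_id=NULL, no match -> dropped
  - product 2 (Printer): category_id=3 -> matches Tools
  - product 3 (Lamp): category_id=NULL, no match -> dropped
  - product 4 (Desk): category_id=1 -> matches Furniture
  - product 5 (Cable): category_id=2 -> matches Apparel
So 2 of 5 rows are dropped.

SQL:
SELECT a.name, b.name AS category
FROM products a
INNER JOIN categories b ON a.category_id = b.id

Result:
name    | category 
--------+----------
Printer | Tools    
Desk    | Furniture
Cable   | Apparel  


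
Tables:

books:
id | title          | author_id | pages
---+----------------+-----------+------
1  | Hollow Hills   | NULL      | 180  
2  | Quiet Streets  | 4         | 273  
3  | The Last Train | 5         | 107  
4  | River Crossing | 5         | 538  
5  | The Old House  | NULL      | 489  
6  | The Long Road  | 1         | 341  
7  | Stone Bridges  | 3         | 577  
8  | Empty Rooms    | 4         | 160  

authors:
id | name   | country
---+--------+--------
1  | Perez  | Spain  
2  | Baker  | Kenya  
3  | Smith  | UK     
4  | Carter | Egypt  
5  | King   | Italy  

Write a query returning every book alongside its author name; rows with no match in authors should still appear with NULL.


LEFT JOIN keeps every row from books (the left table); where author_id has no match in authors, the author columns become NULL. Walk through each book:
  - book 1 (Hollow Hills): author_id=NULL, no match -> kept with NULL
  - book 2 (Quiet Streets): author_id=4 -> matches Carter
  - book 3 (The Last Train): author_id=5 -> matches King
  - book 4 (River Crossing): author_id=5 -> matches King
  - book 5 (The Old House): author_id=NULL, no match -> kept with NULL
  - book 6 (The Long Road): author_id=1 -> matches Perez
  - book 7 (Stone Bridges): author_id=3 -> matches Smith
  - book 8 (Empty Rooms): author_id=4 -> matches Carter
All 8 rows appear; 2 have NULL author.

SQL:
SELECT a.title, b.name AS author
FROM books a
LEFT JOIN authors b ON a.author_id = b.id

Result:
title          | author
---------------+-------
Hollow Hills   | NULL  
Quiet Streets  | Carter
The Last Train | King  
River Crossing | King  
The Old House  | NULL  
The Long Road  | Perez 
Stone Bridges  | Smith 
Empty Rooms    | Carter


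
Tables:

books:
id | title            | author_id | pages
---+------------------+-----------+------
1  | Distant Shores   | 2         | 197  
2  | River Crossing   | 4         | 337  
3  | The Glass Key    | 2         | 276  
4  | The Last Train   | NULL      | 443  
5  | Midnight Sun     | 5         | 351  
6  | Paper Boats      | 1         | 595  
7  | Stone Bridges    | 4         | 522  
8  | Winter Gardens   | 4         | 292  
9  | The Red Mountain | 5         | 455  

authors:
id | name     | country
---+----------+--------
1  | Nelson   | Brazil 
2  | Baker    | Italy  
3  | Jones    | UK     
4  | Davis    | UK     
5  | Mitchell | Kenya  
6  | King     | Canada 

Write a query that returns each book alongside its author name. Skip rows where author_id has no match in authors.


INNER JOIN keeps only books rows whose author_id matches an id in authors. Walk through each book:
  - book 1 (Distant Shores): author_id=2 -> matches Baker
  - book 2 (River Crossing): author_id=4 -> matches Davis
  - book 3 (The Glass Key): author_id=2 -> matches Baker
  - book 4 (The Last Train): author_id=NULL, no match -> dropped
  - book 5 (Midnight Sun): author_id=5 -> matches Mitchell
  - book 6 (Paper Boats): author_id=1 -> matches Nelson
  - book 7 (Stone Bridges): author_id=4 -> matches Davis
  - book 8 (Winter Gardens): author_id=4 -> matches Davis
  - book 9 (The Red Mountain): author_id=5 -> matches Mitchell
So 1 of 9 rows is dropped.

SQL:
SELECT a.title, b.name AS author
FROM books a
INNER JOIN authors b ON a.author_id = b.id

Result:
title            | author  
-----------------+---------
Distant Shores   | Baker   
River Crossing   | Davis   
The Glass Key    | Baker   
Midnight Sun     | Mitchell
Paper Boats      | Nelson  
Stone Bridges    | Davis   
Winter Gardens   | Davis   
The Red Mountain | Mitchell


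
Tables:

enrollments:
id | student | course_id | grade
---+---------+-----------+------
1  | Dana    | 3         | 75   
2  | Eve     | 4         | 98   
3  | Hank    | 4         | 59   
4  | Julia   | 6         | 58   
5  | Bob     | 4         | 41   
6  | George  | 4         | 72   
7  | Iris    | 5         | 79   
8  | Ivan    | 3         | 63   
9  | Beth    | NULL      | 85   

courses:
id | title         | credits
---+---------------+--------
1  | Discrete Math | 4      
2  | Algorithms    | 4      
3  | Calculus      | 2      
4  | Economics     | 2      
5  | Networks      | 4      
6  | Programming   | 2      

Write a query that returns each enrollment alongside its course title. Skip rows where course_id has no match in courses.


INNER JOIN keeps only enrollments rows whose course_id matches an id in courses. Walk through each enrollment:
  - enrollment 1 (Dana): course_id=3 -> matches Calculus
  - enrollment 2 (Eve): course_id=4 -> matches Economics
  - enrollment 3 (Hank): course_id=4 -> matches Economics
  - enrollment 4 (Julia): course_id=6 -> matches Programming
  - enrollment 5 (Bob): course_id=4 -> matches Economics
  - enrollment 6 (George): course_id=4 -> matches Economics
  - enrollment 7 (Iris): course_id=5 -> matches Networks
  - enrollment 8 (Ivan): course_id=3 -> matches Calculus
  - enrollment 9 (Beth): course_id=NULL, no match -> dropped
So 1 of 9 rows is dropped.

SQL:
SELECT a.student, b.title AS course
FROM enrollments a
INNER JOIN courses b ON a.course_id = b.id

Result:
student | course     
--------+------------
Dana    | Calculus   
Eve     | Economics  
Hank    | Economics  
Julia   | Programming
Bob     | Economics  
George  | Economics  
Iris    | Networks   
Ivan    | Calculus   


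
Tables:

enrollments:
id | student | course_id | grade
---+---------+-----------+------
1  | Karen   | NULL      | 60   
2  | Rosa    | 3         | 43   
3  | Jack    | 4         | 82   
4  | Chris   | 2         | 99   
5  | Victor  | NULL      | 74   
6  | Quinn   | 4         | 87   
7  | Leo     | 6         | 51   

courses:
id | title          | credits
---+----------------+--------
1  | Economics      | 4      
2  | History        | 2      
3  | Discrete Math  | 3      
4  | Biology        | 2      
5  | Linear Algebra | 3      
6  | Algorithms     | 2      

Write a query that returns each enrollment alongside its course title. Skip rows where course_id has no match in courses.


INNER JOIN keeps only enrollments rows whose course_id matches an id in courses. Walk through each enrollment:
  - enrollment 1 (Karen): course_id=NULL, no match -> dropped
  - enrollment 2 (Rosa): course_id=3 -> matches Discrete Math
  - enrollment 3 (Jack): course_id=4 -> matches Biology
  - enrollment 4 (Chris): course_id=2 -> matches History
  - enrollment 5 (Victor): course_id=NULL, no match -> dropped
  - enrollment 6 (Quinn): course_id=4 -> matches Biology
  - enrollment 7 (Leo): course_id=6 -> matches Algorithms
So 2 of 7 rows are dropped.

SQL:
SELECT a.student, b.title AS course
FROM enrollments a
INNER JOIN courses b ON a.course_id = b.id

Result:
student | course       
--------+--------------
Rosa    | Discrete Math
Jack    | Biology      
Chris   | History      
Quinn   | Biology      
Leo     | Algorithms   


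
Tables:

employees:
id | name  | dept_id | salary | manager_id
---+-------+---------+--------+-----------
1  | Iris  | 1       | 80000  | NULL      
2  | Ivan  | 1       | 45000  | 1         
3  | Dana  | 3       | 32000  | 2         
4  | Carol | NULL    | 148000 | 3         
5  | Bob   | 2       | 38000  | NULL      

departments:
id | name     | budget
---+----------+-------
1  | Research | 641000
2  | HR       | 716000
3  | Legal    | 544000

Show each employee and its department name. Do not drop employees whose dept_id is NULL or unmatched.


LEFT JOIN keeps every row from employees (the left table); where dept_id has no match in departments, the department columns become NULL. Walk through each employee:
  - employee 1 (Iris): dept_id=1 -> matches Research
  - employee 2 (Ivan): dept_id=1 -> matches Research
  - employee 3 (Dana): dept_id=3 -> matches Legal
  - employee 4 (Carol): dept_id=NULL, no match -> kept with NULL
  - employee 5 (Bob): dept_id=2 -> matches HR
All 5 rows appear; 1 has NULL department.

SQL:
SELECT a.name, b.name AS department
FROM employees a
LEFT JOIN departments b ON a.dept_id = b.id

Result:
name  | department
------+-----------
Iris  | Research  
Ivan  | Research  
Dana  | Legal     
Carol | NULL      
Bob   | HR        


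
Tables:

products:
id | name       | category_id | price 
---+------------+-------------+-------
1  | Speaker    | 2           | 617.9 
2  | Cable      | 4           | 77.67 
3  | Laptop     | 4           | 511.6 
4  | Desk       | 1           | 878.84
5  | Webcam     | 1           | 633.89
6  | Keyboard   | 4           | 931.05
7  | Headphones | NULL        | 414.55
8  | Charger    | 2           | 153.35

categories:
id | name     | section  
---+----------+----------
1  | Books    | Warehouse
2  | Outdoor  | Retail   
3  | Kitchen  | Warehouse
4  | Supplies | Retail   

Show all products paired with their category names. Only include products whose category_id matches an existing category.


INNER JOIN keeps only products rows whose category_id matches an id in categories. Walk through each product:
  - product 1 (Speaker): category_id=2 -> matches Outdoor
  - product 2 (Cable): category_id=4 -> matches Supplies
  - product 3 (Laptop): category_id=4 -> matches Supplies
  - product 4 (Desk): category_id=1 -> matches Books
  - product 5 (Webcam): category_id=1 -> matches Books
  - product 6 (Keyboard): category_id=4 -> matches Supplies
  - product 7 (Headphones): category_id=NULL, no match -> dropped
  - product 8 (Charger): category_id=2 -> matches Outdoor
So 1 of 8 rows is dropped.

SQL:
SELECT a.name, b.name AS category
FROM products a
INNER JOIN categories b ON a.category_id = b.id

Result:
name     | category
---------+---------
Speaker  | Outdoor 
Cable    | Supplies
Laptop   | Supplies
Desk     | Books   
Webcam   | Books   
Keyboard | Supplies
Charger  | Outdoor 


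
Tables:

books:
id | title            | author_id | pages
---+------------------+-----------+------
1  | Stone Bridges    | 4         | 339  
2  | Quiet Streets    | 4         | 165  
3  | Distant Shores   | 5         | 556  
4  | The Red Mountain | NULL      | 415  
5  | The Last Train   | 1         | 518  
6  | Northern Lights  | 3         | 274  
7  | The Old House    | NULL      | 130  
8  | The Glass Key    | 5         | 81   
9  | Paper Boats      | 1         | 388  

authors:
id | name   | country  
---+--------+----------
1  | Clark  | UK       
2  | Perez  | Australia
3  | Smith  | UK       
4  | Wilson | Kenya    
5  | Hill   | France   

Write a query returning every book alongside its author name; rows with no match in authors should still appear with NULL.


LEFT JOIN keeps every row from books (the left table); where author_id has no match in authors, the author columns become NULL. Walk through each book:
  - book 1 (Stone Bridges): author_id=4 -> matches Wilson
  - book 2 (Quiet Streets): author_id=4 -> matches Wilson
  - book 3 (Distant Shores): author_id=5 -> matches Hill
  - book 4 (The Red Mountain): author_id=NULL, no match -> kept with NULL
  - book 5 (The Last Train): author_id=1 -> matches Clark
  - book 6 (Northern Lights): author_id=3 -> matches Smith
  - book 7 (The Old House): author_id=NULL, no match -> kept with NULL
  - book 8 (The Glass Key): author_id=5 -> matches Hill
  - book 9 (Paper Boats): author_id=1 -> matches Clark
All 9 rows appear; 2 have NULL author.

SQL:
SELECT a.title, b.name AS author
FROM books a
LEFT JOIN authors b ON a.author_id = b.id

Result:
title            | author
-----------------+-------
Stone Bridges    | Wilson
Quiet Streets    | Wilson
Distant Shores   | Hill  
The Red Mountain | NULL  
The Last Train   | Clark 
Northern Lights  | Smith 
The Old House    | NULL  
The Glass Key    | Hill  
Paper Boats      | Clark 


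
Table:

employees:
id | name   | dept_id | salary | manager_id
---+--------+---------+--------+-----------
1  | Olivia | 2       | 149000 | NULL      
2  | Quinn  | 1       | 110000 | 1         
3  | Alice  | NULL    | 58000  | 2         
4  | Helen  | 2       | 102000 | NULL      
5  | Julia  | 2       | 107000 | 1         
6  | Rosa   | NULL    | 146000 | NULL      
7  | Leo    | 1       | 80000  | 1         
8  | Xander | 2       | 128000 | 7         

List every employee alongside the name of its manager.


This is a self-join: employees is joined to a second copy of itself, matching each row's manager_id to another row's id. Use LEFT JOIN so rows with manager_id=NULL are kept.
  - employee 1 (Olivia): manager_id=NULL -> NULL
  - employee 2 (Quinn): manager_id=1 -> Olivia
  - employee 3 (Alice): manager_id=2 -> Quinn
  - employee 4 (Helen): manager_id=NULL -> NULL
  - employee 5 (Julia): manager_id=1 -> Olivia
  - employee 6 (Rosa): manager_id=NULL -> NULL
  - employee 7 (Leo): manager_id=1 -> Olivia
  - employee 8 (Xander): manager_id=7 -> Leo

SQL:
SELECT a.name AS item, b.name AS manager
FROM employees a
LEFT JOIN employees b ON a.manager_id = b.id

Result:
item   | manager
-------+--------
Olivia | NULL   
Quinn  | Olivia 
Alice  | Quinn  
Helen  | NULL   
Julia  | Olivia 
Rosa   | NULL   
Leo    | Olivia 
Xander | Leo    


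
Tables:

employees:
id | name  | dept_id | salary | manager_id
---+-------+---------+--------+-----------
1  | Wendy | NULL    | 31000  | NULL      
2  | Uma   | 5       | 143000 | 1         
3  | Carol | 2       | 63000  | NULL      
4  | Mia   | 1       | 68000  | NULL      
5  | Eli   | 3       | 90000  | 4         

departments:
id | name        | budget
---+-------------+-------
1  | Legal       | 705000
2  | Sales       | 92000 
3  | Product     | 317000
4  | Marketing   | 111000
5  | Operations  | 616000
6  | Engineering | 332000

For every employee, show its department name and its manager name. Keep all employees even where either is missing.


Two LEFT JOINs from the same base table employees: one to departments via dept_id, one to employees itself via manager_id. Both are LEFT so every employee is preserved.
Match against departments:
  - employee 1 (Wendy): dept_id=NULL, no match -> kept with NULL
  - employee 2 (Uma): dept_id=5 -> matches Operations
  - employee 3 (Carol): dept_id=2 -> matches Sales
  - employee 4 (Mia): dept_id=1 -> matches Legal
  - employee 5 (Eli): dept_id=3 -> matches Product
Match against employees (self):
  - employee 1 (Wendy): manager_id=NULL -> NULL
  - employee 2 (Uma): manager_id=1 -> Wendy
  - employee 3 (Carol): manager_id=NULL -> NULL
  - employee 4 (Mia): manager_id=NULL -> NULL
  - employee 5 (Eli): manager_id=4 -> Mia

SQL:
SELECT a.name, b.name AS department, c.name AS manager
FROM employees a
LEFT JOIN departments b ON a.dept_id = b.id
LEFT JOIN employees c ON a.manager_id = c.id

Result:
name  | department | manager
------+------------+--------
Wendy | NULL       | NULL   
Uma   | Operations | Wendy  
Carol | Sales      | NULL   
Mia   | Legal      | NULL   
Eli   | Product    | Mia    


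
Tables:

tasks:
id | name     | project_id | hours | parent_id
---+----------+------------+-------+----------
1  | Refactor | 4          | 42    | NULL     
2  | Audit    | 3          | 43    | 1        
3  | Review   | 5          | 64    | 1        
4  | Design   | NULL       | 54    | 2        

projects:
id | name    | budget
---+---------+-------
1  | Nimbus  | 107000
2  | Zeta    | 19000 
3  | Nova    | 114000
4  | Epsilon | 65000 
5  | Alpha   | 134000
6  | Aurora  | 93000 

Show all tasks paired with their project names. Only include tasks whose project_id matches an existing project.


INNER JOIN keeps only tasks rows whose project_id matches an id in projects. Walk through each task:
  - task 1 (Refactor): project_id=4 -> matches Epsilon
  - task 2 (Audit): project_id=3 -> matches Nova
  - task 3 (Review): project_id=5 -> matches Alpha
  - task 4 (Design): project_id=NULL, no match -> dropped
So 1 of 4 rows is dropped.

SQL:
SELECT a.name, b.name AS project
FROM tasks a
INNER JOIN projects b ON a.project_id = b.id

Result:
name     | project
---------+--------
Refactor | Epsilon
Audit    | Nova   
Review   | Alpha  


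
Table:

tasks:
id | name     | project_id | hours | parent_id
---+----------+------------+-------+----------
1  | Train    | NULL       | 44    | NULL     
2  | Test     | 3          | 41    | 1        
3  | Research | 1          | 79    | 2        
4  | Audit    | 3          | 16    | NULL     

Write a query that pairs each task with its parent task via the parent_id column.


This is a self-join: tasks is joined to a second copy of itself, matching each row's parent_id to another row's id. Use LEFT JOIN so rows with parent_id=NULL are kept.
  - task 1 (Train): parent_id=NULL -> NULL
  - task 2 (Test): parent_id=1 -> Train
  - task 3 (Research): parent_id=2 -> Test
  - task 4 (Audit): parent_id=NULL -> NULL

SQL:
SELECT a.name AS item, b.name AS parent
FROM tasks a
LEFT JOIN tasks b ON a.parent_id = b.id

Result:
item     | parent
---------+-------
Train    | NULL  
Test     | Train 
Research | Test  
Audit    | NULL  


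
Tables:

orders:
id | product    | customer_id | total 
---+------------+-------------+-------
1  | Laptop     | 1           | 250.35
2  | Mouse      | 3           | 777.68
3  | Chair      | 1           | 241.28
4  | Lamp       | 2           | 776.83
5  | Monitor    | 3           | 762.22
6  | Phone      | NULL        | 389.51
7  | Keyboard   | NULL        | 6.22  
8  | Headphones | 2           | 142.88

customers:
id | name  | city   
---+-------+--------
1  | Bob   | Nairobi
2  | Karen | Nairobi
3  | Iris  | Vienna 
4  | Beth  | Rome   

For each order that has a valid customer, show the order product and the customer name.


INNER JOIN keeps only orders rows whose customer_id matches an id in customers. Walk through each order:
  - order 1 (Laptop): customer_id=1 -> matches Bob
  - order 2 (Mouse): customer_id=3 -> matches Iris
  - order 3 (Chair): customer_id=1 -> matches Bob
  - order 4 (Lamp): customer_id=2 -> matches Karen
  - order 5 (Monitor): customer_id=3 -> matches Iris
  - order 6 (Phone): customer_id=NULL, no match -> dropped
  - order 7 (Keyboard): customer_id=NULL, no match -> dropped
  - order 8 (Headphones): customer_id=2 -> matches Karen
So 2 of 8 rows are dropped.

SQL:
SELECT a.product, b.name AS customer
FROM orders a
INNER JOIN customers b ON a.customer_id = b.id

Result:
product    | customer
-----------+---------
Laptop     | Bob     
Mouse      | Iris    
Chair      | Bob     
Lamp       | Karen   
Monitor    | Iris    
Headphones | Karen   


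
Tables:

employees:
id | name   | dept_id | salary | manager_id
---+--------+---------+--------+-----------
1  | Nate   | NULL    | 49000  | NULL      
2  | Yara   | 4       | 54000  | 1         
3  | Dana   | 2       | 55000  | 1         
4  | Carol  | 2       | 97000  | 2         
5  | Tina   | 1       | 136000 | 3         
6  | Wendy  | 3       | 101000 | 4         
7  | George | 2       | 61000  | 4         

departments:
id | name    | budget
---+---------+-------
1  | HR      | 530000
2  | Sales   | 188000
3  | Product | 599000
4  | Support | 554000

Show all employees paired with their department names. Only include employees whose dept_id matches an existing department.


INNER JOIN keeps only employees rows whose dept_id matches an id in departments. Walk through each employee:
  - employee 1 (Nate): dept_id=NULL, no match -> dropped
  - employee 2 (Yara): dept_id=4 -> matches Support
  - employee 3 (Dana): dept_id=2 -> matches Sales
  - employee 4 (Carol): dept_id=2 -> matches Sales
  - employee 5 (Tina): dept_id=1 -> matches HR
  - employee 6 (Wendy): dept_id=3 -> matches Product
  - employee 7 (George): dept_id=2 -> matches Sales
So 1 of 7 rows is dropped.

SQL:
SELECT a.name, b.name AS department
FROM employees a
INNER JOIN departments b ON a.dept_id = b.id

Result:
name   | department
-------+-----------
Yara   | Support   
Dana   | Sales     
Carol  | Sales     
Tina   | HR        
Wendy  | Product   
George | Sales     


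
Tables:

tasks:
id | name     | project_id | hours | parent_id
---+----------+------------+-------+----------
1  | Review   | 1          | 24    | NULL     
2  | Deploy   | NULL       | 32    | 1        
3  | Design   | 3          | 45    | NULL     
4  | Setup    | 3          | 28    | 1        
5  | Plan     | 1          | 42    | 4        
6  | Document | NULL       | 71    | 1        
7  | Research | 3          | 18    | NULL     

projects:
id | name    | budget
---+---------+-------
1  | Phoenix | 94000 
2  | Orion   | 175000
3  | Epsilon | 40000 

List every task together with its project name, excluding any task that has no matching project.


INNER JOIN keeps only tasks rows whose project_id matches an id in projects. Walk through each task:
  - task 1 (Review): project_id=1 -> matches Phoenix
  - task 2 (Deploy): project_id=NULL, no match -> dropped
  - task 3 (Design): project_id=3 -> matches Epsilon
  - task 4 (Setup): project_id=3 -> matches Epsilon
  - task 5 (Plan): project_id=1 -> matches Phoenix
  - task 6 (Document): project_id=NULL, no match -> dropped
  - task 7 (Research): project_id=3 -> matches Epsilon
So 2 of 7 rows are dropped.

SQL:
SELECT a.name, b.name AS project
FROM tasks a
INNER JOIN projects b ON a.project_id = b.id

Result:
name     | project
---------+--------
Review   | Phoenix
Design   | Epsilon
Setup    | Epsilon
Plan     | Phoenix
Research | Epsilon


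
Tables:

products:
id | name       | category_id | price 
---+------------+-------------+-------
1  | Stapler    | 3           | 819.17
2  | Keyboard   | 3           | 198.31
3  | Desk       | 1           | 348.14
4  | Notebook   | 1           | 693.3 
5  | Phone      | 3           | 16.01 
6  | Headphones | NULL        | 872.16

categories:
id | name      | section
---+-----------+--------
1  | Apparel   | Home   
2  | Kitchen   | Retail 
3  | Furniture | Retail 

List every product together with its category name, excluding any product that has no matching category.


INNER JOIN keeps only products rows whose category_id matches an id in categories. Walk through each product:
  - product 1 (Stapler): category_id=3 -> matches Furniture
  - product 2 (Keyboard): category_id=3 -> matches Furniture
  - product 3 (Desk): category_id=1 -> matches Apparel
  - product 4 (Notebook): category_id=1 -> matches Apparel
  - product 5 (Phone): category_id=3 -> matches Furniture
  - product 6 (Headphones): category_id=NULL, no match -> dropped
So 1 of 6 rows is dropped.

SQL:
SELECT a.name, b.name AS category
FROM products a
INNER JOIN categories b ON a.category_id = b.id

Result:
name     | category 
---------+----------
Stapler  | Furniture
Keyboard | Furniture
Desk     | Apparel  
Notebook | Apparel  
Phone    | Furniture


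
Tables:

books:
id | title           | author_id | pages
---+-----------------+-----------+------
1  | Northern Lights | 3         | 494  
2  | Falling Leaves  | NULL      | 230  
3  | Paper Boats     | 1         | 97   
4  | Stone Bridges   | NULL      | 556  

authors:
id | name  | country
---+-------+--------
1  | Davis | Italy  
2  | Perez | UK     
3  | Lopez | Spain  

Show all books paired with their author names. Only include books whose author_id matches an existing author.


INNER JOIN keeps only books rows whose author_id matches an id in authors. Walk through each book:
  - book 1 (Northern Lights): author_id=3 -> matches Lopez
  - book 2 (Falling Leaves): author_id=NULL, no match -> dropped
  - book 3 (Paper Boats): author_id=1 -> matches Davis
  - book 4 (Stone Bridges): author_id=NULL, no match -> dropped
So 2 of 4 rows are dropped.

SQL:
SELECT a.title, b.name AS author
FROM books a
INNER JOIN authors b ON a.author_id = b.id

Result:
title           | author
----------------+-------
Northern Lights | Lopez 
Paper Boats     | Davis 


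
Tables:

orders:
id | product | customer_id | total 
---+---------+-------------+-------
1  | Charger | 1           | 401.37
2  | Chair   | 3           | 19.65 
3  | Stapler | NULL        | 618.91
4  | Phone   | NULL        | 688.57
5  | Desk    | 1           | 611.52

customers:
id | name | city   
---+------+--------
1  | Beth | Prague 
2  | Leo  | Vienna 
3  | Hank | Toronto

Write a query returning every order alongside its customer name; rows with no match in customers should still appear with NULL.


LEFT JOIN keeps every row from orders (the left table); where customer_id has no match in customers, the customer columns become NULL. Walk through each order:
  - order 1 (Charger): customer_id=1 -> matches Beth
  - order 2 (Chair): customer_id=3 -> matches Hank
  - order 3 (Stapler): customer_id=NULL, no match -> kept with NULL
  - order 4 (Phone): customer_id=NULL, no match -> kept with NULL
  - order 5 (Desk): customer_id=1 -> matches Beth
All 5 rows appear; 2 have NULL customer.

SQL:
SELECT a.product, b.name AS customer
FROM orders a
LEFT JOIN customers b ON a.customer_id = b.id

Result:
product | customer
--------+---------
Charger | Beth    
Chair   | Hank    
Stapler | NULL    
Phone   | NULL    
Desk    | Beth    


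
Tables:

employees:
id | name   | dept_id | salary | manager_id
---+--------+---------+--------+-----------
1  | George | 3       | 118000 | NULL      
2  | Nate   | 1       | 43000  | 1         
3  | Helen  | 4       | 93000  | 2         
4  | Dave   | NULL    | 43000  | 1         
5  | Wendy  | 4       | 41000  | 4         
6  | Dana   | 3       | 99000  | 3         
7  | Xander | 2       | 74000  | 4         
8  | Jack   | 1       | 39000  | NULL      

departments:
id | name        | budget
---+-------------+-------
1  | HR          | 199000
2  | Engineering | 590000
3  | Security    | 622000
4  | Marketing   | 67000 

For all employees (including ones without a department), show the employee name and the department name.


LEFT JOIN keeps every row from employees (the left table); where dept_id has no match in departments, the department columns become NULL. Walk through each employee:
  - employee 1 (George): dept_id=3 -> matches Security
  - employee 2 (Nate): dept_id=1 -> matches HR
  - employee 3 (Helen): dept_id=4 -> matches Marketing
  - employee 4 (Dave): dept_id=NULL, no match -> kept with NULL
  - employee 5 (Wendy): dept_id=4 -> matches Marketing
  - employee 6 (Dana): dept_id=3 -> matches Security
  - employee 7 (Xander): dept_id=2 -> matches Engineering
  - employee 8 (Jack): dept_id=1 -> matches HR
All 8 rows appear; 1 has NULL department.

SQL:
SELECT a.name, b.name AS department
FROM employees a
LEFT JOIN departments b ON a.dept_id = b.id

Result:
name   | department 
-------+------------
George | Security   
Nate   | HR         
Helen  | Marketing  
Dave   | NULL       
Wendy  | Marketing  
Dana   | Security   
Xander | Engineering
Jack   | HR         


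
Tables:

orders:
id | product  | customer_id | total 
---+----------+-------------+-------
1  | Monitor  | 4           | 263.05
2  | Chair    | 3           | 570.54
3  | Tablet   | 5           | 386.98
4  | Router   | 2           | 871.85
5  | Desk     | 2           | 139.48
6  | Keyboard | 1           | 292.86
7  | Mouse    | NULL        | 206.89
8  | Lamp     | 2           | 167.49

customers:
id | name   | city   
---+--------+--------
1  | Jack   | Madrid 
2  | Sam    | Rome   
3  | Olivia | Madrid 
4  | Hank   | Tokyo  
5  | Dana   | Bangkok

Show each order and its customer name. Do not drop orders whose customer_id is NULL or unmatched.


LEFT JOIN keeps every row from orders (the left table); where customer_id has no match in customers, the customer columns become NULL. Walk through each order:
  - order 1 (Monitor): customer_id=4 -> matches Hank
  - order 2 (Chair): customer_id=3 -> matches Olivia
  - order 3 (Tablet): customer_id=5 -> matches Dana
  - order 4 (Router): customer_id=2 -> matches Sam
  - order 5 (Desk): customer_id=2 -> matches Sam
  - order 6 (Keyboard): customer_id=1 -> matches Jack
  - order 7 (Mouse): customer_id=NULL, no match -> kept with NULL
  - order 8 (Lamp): customer_id=2 -> matches Sam
All 8 rows appear; 1 has NULL customer.

SQL:
SELECT a.product, b.name AS customer
FROM orders a
LEFT JOIN customers b ON a.customer_id = b.id

Result:
product  | customer
---------+---------
Monitor  | Hank    
Chair    | Olivia  
Tablet   | Dana    
Router   | Sam     
Desk     | Sam     
Keyboard | Jack    
Mouse    | NULL    
Lamp     | Sam     


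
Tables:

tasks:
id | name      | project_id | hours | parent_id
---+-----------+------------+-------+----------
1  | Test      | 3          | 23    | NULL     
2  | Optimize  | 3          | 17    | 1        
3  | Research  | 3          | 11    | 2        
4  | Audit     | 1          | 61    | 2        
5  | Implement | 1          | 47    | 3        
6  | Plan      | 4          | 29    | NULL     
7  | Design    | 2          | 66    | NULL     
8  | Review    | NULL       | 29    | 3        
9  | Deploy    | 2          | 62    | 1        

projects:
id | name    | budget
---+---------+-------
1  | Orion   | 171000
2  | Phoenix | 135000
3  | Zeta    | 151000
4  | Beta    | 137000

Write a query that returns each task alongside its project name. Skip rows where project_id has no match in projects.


INNER JOIN keeps only tasks rows whose project_id matches an id in projects. Walk through each task:
  - task 1 (Test): project_id=3 -> matches Zeta
  - task 2 (Optimize): project_id=3 -> matches Zeta
  - task 3 (Research): project_id=3 -> matches Zeta
  - task 4 (Audit): project_id=1 -> matches Orion
  - task 5 (Implement): project_id=1 -> matches Orion
  - task 6 (Plan): project_id=4 -> matches Beta
  - task 7 (Design): project_id=2 -> matches Phoenix
  - task 8 (Review): project_id=NULL, no match -> dropped
  - task 9 (Deploy): project_id=2 -> matches Phoenix
So 1 of 9 rows is dropped.

SQL:
SELECT a.name, b.name AS project
FROM tasks a
INNER JOIN projects b ON a.project_id = b.id

Result:
name      | project
----------+--------
Test      | Zeta   
Optimize  | Zeta   
Research  | Zeta   
Audit     | Orion  
Implement | Orion  
Plan      | Beta   
Design    | Phoenix
Deploy    | Phoenix


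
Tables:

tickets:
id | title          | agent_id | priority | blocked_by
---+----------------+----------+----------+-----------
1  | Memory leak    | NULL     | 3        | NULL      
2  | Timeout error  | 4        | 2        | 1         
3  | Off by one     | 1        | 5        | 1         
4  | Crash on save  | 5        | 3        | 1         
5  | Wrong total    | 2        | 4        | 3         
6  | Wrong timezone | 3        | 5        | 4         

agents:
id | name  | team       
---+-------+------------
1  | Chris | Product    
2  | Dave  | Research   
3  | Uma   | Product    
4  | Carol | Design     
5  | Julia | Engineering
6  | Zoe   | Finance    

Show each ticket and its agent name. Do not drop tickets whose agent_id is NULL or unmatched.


LEFT JOIN keeps every row from tickets (the left table); where agent_id has no match in agents, the agent columns become NULL. Walk through each ticket:
  - ticket 1 (Memory leak): agent_id=NULL, no match -> kept with NULL
  - ticket 2 (Timeout error): agent_id=4 -> matches Carol
  - ticket 3 (Off by one): agent_id=1 -> matches Chris
  - ticket 4 (Crash on save): agent_id=5 -> matches Julia
  - ticket 5 (Wrong total): agent_id=2 -> matches Dave
  - ticket 6 (Wrong timezone): agent_id=3 -> matches Uma
All 6 rows appear; 1 has NULL agent.

SQL:
SELECT a.title, b.name AS agent
FROM tickets a
LEFT JOIN agents b ON a.agent_id = b.id

Result:
title          | agent
---------------+------
Memory leak    | NULL 
Timeout error  | Carol
Off by one     | Chris
Crash on save  | Julia
Wrong total    | Dave 
Wrong timezone | Uma  


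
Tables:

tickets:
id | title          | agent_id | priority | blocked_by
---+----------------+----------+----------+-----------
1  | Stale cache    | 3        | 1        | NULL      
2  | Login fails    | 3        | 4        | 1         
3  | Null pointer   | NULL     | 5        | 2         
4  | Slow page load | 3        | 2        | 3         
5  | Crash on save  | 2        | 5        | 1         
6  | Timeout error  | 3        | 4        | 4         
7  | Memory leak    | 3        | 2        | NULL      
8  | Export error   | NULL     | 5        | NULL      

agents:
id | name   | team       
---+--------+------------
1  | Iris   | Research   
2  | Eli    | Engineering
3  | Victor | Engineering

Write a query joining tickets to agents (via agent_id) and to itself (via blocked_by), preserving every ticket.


Two LEFT JOINs from the same base table tickets: one to agents via agent_id, one to tickets itself via blocked_by. Both are LEFT so every ticket is preserved.
Match against agents:
  - ticket 1 (Stale cache): agent_id=3 -> matches Victor
  - ticket 2 (Login fails): agent_id=3 -> matches Victor
  - ticket 3 (Null pointer): agent_id=NULL, no match -> kept with NULL
  - ticket 4 (Slow page load): agent_id=3 -> matches Victor
  - ticket 5 (Crash on save): agent_id=2 -> matches Eli
  - ticket 6 (Timeout error): agent_id=3 -> matches Victor
  - ticket 7 (Memory leak): agent_id=3 -> matches Victor
  - ticket 8 (Export error): agent_id=NULL, no match -> kept with NULL
Match against tickets (self):
  - ticket 1 (Stale cache): blocked_by=NULL -> NULL
  - ticket 2 (Login fails): blocked_by=1 -> Stale cache
  - ticket 3 (Null pointer): blocked_by=2 -> Login fails
  - ticket 4 (Slow page load): blocked_by=3 -> Null pointer
  - ticket 5 (Crash on save): blocked_by=1 -> Stale cache
  - ticket 6 (Timeout error): blocked_by=4 -> Slow page load
  - ticket 7 (Memory leak): blocked_by=NULL -> NULL
  - ticket 8 (Export error): blocked_by=NULL -> NULL

SQL:
SELECT a.title, b.name AS agent, c.title AS blocked_by
FROM tickets a
LEFT JOIN agents b ON a.agent_id = b.id
LEFT JOIN tickets c ON a.blocked_by = c.id

Result:
title          | agent  | blocked_by    
---------------+--------+---------------
Stale cache    | Victor | NULL          
Login fails    | Victor | Stale cache   
Null pointer   | NULL   | Login fails   
Slow page load | Victor | Null pointer  
Crash on save  | Eli    | Stale cache   
Timeout error  | Victor | Slow page load
Memory leak    | Victor | NULL          
Export error   | NULL   | NULL          


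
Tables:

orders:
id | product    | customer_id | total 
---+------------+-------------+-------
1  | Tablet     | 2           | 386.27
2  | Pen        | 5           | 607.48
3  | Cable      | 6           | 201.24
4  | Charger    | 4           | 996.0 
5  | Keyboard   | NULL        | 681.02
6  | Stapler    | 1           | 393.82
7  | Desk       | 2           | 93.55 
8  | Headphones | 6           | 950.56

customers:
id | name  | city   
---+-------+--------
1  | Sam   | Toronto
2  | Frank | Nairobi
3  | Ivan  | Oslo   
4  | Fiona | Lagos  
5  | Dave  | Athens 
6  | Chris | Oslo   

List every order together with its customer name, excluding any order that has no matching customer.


INNER JOIN keeps only orders rows whose customer_id matches an id in customers. Walk through each order:
  - order 1 (Tablet): customer_id=2 -> matches Frank
  - order 2 (Pen): customer_id=5 -> matches Dave
  - order 3 (Cable): customer_id=6 -> matches Chris
  - order 4 (Charger): customer_id=4 -> matches Fiona
  - order 5 (Keyboard): customer_id=NULL, no match -> dropped
  - order 6 (Stapler): customer_id=1 -> matches Sam
  - order 7 (Desk): customer_id=2 -> matches Frank
  - order 8 (Headphones): customer_id=6 -> matches Chris
So 1 of 8 rows is dropped.

SQL:
SELECT a.product, b.name AS customer
FROM orders a
INNER JOIN customers b ON a.customer_id = b.id

Result:
product    | customer
-----------+---------
Tablet     | Frank   
Pen        | Dave    
Cable      | Chris   
Charger    | Fiona   
Stapler    | Sam     
Desk       | Frank   
Headphones | Chris   


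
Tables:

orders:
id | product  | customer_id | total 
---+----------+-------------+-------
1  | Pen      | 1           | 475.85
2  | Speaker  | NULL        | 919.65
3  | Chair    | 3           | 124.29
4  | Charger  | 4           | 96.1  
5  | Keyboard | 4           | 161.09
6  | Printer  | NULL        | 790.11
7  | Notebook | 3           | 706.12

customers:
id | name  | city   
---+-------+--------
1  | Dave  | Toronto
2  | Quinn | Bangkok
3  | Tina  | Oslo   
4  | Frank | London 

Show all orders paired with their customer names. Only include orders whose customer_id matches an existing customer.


INNER JOIN keeps only orders rows whose customer_id matches an id in customers. Walk through each order:
  - order 1 (Pen): customer_id=1 -> matches Dave
  - order 2 (Speaker): customer_id=NULL, no match -> dropped
  - order 3 (Chair): customer_id=3 -> matches Tina
  - order 4 (Charger): customer_id=4 -> matches Frank
  - order 5 (Keyboard): customer_id=4 -> matches Frank
  - order 6 (Printer): customer_id=NULL, no match -> dropped
  - order 7 (Notebook): customer_id=3 -> matches Tina
So 2 of 7 rows are dropped.

SQL:
SELECT a.product, b.name AS customer
FROM orders a
INNER JOIN customers b ON a.customer_id = b.id

Result:
product  | customer
---------+---------
Pen      | Dave    
Chair    | Tina    
Charger  | Frank   
Keyboard | Frank   
Notebook | Tina    
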